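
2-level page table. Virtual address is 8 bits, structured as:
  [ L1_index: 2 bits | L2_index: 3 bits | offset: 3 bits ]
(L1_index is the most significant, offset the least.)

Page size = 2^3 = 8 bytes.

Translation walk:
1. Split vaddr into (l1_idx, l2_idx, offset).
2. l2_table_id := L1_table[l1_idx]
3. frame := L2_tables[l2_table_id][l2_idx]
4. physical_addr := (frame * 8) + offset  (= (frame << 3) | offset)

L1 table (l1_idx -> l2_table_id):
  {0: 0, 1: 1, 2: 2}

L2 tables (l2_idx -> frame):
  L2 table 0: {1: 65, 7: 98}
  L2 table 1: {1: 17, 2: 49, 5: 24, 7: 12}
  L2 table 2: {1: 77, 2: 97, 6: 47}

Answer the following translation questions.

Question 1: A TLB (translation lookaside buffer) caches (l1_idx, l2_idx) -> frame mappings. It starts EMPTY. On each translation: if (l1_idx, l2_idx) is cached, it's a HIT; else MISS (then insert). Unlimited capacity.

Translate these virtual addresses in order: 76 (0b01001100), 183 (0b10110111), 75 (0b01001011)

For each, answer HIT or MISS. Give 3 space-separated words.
vaddr=76: (1,1) not in TLB -> MISS, insert
vaddr=183: (2,6) not in TLB -> MISS, insert
vaddr=75: (1,1) in TLB -> HIT

Answer: MISS MISS HIT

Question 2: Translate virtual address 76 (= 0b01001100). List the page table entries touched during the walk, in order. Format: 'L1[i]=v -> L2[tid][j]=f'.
Answer: L1[1]=1 -> L2[1][1]=17

Derivation:
vaddr = 76 = 0b01001100
Split: l1_idx=1, l2_idx=1, offset=4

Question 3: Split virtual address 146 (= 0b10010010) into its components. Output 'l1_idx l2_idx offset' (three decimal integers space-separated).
vaddr = 146 = 0b10010010
  top 2 bits -> l1_idx = 2
  next 3 bits -> l2_idx = 2
  bottom 3 bits -> offset = 2

Answer: 2 2 2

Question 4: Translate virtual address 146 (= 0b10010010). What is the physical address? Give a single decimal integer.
vaddr = 146 = 0b10010010
Split: l1_idx=2, l2_idx=2, offset=2
L1[2] = 2
L2[2][2] = 97
paddr = 97 * 8 + 2 = 778

Answer: 778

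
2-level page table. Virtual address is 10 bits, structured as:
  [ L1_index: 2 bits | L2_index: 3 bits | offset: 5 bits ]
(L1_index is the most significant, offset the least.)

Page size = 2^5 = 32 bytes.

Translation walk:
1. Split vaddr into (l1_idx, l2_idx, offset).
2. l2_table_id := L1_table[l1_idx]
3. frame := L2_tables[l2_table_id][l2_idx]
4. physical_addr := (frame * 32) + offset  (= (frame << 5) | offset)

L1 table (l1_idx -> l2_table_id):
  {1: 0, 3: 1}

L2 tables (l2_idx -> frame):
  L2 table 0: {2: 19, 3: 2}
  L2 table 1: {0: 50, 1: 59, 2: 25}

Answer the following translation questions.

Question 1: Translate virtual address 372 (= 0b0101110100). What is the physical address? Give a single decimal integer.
Answer: 84

Derivation:
vaddr = 372 = 0b0101110100
Split: l1_idx=1, l2_idx=3, offset=20
L1[1] = 0
L2[0][3] = 2
paddr = 2 * 32 + 20 = 84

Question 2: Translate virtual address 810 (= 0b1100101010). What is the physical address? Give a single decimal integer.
Answer: 1898

Derivation:
vaddr = 810 = 0b1100101010
Split: l1_idx=3, l2_idx=1, offset=10
L1[3] = 1
L2[1][1] = 59
paddr = 59 * 32 + 10 = 1898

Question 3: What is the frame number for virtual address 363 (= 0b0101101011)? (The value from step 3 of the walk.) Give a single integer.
vaddr = 363: l1_idx=1, l2_idx=3
L1[1] = 0; L2[0][3] = 2

Answer: 2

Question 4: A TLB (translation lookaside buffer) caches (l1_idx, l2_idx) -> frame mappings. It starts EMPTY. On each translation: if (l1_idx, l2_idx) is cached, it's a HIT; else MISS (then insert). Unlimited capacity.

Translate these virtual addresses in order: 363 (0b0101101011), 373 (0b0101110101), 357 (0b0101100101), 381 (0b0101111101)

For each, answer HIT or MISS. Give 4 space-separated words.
vaddr=363: (1,3) not in TLB -> MISS, insert
vaddr=373: (1,3) in TLB -> HIT
vaddr=357: (1,3) in TLB -> HIT
vaddr=381: (1,3) in TLB -> HIT

Answer: MISS HIT HIT HIT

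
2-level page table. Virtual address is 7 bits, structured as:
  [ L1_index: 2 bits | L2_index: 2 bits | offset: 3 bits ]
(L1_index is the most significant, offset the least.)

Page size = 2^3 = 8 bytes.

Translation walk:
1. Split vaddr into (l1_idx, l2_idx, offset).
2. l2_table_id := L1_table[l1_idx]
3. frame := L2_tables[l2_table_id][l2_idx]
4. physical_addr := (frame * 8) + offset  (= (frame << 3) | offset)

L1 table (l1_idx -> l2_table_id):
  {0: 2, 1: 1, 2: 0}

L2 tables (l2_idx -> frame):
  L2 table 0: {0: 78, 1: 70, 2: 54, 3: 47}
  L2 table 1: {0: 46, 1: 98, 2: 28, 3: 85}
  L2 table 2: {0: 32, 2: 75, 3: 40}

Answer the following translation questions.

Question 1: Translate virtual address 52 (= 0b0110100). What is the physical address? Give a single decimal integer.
Answer: 228

Derivation:
vaddr = 52 = 0b0110100
Split: l1_idx=1, l2_idx=2, offset=4
L1[1] = 1
L2[1][2] = 28
paddr = 28 * 8 + 4 = 228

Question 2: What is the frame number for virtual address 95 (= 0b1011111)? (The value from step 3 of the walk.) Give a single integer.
Answer: 47

Derivation:
vaddr = 95: l1_idx=2, l2_idx=3
L1[2] = 0; L2[0][3] = 47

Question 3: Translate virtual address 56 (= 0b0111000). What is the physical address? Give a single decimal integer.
vaddr = 56 = 0b0111000
Split: l1_idx=1, l2_idx=3, offset=0
L1[1] = 1
L2[1][3] = 85
paddr = 85 * 8 + 0 = 680

Answer: 680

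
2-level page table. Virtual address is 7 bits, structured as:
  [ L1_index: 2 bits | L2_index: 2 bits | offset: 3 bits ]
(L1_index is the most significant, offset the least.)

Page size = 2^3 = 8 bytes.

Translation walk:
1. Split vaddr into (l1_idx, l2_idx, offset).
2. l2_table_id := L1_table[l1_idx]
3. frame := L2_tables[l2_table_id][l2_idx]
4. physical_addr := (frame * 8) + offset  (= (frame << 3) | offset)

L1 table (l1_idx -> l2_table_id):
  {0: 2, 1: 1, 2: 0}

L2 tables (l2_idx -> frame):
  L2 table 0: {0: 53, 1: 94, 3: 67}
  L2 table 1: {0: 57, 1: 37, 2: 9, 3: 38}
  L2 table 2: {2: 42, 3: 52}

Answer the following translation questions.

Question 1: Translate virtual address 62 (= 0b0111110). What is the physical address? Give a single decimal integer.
vaddr = 62 = 0b0111110
Split: l1_idx=1, l2_idx=3, offset=6
L1[1] = 1
L2[1][3] = 38
paddr = 38 * 8 + 6 = 310

Answer: 310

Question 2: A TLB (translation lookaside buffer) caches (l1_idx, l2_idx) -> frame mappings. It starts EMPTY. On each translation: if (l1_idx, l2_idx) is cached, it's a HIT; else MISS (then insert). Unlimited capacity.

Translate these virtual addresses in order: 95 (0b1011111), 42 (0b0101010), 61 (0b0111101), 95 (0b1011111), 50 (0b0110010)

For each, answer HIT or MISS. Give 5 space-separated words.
Answer: MISS MISS MISS HIT MISS

Derivation:
vaddr=95: (2,3) not in TLB -> MISS, insert
vaddr=42: (1,1) not in TLB -> MISS, insert
vaddr=61: (1,3) not in TLB -> MISS, insert
vaddr=95: (2,3) in TLB -> HIT
vaddr=50: (1,2) not in TLB -> MISS, insert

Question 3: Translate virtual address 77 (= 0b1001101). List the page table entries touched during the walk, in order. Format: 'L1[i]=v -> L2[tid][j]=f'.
vaddr = 77 = 0b1001101
Split: l1_idx=2, l2_idx=1, offset=5

Answer: L1[2]=0 -> L2[0][1]=94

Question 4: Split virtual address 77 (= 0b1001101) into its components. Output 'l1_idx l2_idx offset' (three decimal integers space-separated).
Answer: 2 1 5

Derivation:
vaddr = 77 = 0b1001101
  top 2 bits -> l1_idx = 2
  next 2 bits -> l2_idx = 1
  bottom 3 bits -> offset = 5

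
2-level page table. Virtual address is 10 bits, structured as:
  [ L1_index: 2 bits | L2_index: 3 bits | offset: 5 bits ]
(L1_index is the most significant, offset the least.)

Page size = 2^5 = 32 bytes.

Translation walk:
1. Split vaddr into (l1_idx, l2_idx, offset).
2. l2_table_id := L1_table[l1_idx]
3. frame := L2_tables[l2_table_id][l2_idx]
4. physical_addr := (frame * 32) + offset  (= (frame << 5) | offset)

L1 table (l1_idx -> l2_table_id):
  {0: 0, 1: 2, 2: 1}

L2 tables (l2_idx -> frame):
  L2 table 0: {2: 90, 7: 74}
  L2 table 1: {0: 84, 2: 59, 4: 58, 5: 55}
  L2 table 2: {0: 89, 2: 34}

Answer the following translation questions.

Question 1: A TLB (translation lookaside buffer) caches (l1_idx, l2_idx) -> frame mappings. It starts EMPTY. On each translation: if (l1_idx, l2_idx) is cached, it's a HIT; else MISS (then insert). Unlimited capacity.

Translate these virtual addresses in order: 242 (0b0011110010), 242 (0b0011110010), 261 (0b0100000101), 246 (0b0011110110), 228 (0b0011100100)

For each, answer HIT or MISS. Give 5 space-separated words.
vaddr=242: (0,7) not in TLB -> MISS, insert
vaddr=242: (0,7) in TLB -> HIT
vaddr=261: (1,0) not in TLB -> MISS, insert
vaddr=246: (0,7) in TLB -> HIT
vaddr=228: (0,7) in TLB -> HIT

Answer: MISS HIT MISS HIT HIT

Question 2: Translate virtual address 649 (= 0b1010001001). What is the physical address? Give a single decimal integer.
vaddr = 649 = 0b1010001001
Split: l1_idx=2, l2_idx=4, offset=9
L1[2] = 1
L2[1][4] = 58
paddr = 58 * 32 + 9 = 1865

Answer: 1865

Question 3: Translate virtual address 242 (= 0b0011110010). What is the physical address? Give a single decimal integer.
vaddr = 242 = 0b0011110010
Split: l1_idx=0, l2_idx=7, offset=18
L1[0] = 0
L2[0][7] = 74
paddr = 74 * 32 + 18 = 2386

Answer: 2386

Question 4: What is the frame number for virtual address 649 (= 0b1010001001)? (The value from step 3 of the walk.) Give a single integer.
Answer: 58

Derivation:
vaddr = 649: l1_idx=2, l2_idx=4
L1[2] = 1; L2[1][4] = 58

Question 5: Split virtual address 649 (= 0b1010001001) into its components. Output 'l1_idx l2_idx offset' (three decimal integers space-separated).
vaddr = 649 = 0b1010001001
  top 2 bits -> l1_idx = 2
  next 3 bits -> l2_idx = 4
  bottom 5 bits -> offset = 9

Answer: 2 4 9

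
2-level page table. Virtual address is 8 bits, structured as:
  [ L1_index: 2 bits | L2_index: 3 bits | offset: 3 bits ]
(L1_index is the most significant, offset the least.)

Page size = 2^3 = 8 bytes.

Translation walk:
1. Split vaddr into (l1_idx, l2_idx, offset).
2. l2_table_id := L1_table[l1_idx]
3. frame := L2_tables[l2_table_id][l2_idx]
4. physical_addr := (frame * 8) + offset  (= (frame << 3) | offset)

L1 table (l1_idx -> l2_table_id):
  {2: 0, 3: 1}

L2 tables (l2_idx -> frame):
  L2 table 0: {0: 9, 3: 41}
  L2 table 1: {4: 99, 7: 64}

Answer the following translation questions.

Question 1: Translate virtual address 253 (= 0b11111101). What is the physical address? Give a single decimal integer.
vaddr = 253 = 0b11111101
Split: l1_idx=3, l2_idx=7, offset=5
L1[3] = 1
L2[1][7] = 64
paddr = 64 * 8 + 5 = 517

Answer: 517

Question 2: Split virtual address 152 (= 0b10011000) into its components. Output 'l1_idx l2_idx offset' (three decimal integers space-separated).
vaddr = 152 = 0b10011000
  top 2 bits -> l1_idx = 2
  next 3 bits -> l2_idx = 3
  bottom 3 bits -> offset = 0

Answer: 2 3 0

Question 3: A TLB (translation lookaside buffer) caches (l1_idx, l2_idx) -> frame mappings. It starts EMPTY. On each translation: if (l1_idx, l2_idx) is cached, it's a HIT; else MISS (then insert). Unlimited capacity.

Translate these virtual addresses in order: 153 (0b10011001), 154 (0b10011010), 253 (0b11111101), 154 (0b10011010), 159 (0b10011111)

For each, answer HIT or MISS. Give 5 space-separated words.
Answer: MISS HIT MISS HIT HIT

Derivation:
vaddr=153: (2,3) not in TLB -> MISS, insert
vaddr=154: (2,3) in TLB -> HIT
vaddr=253: (3,7) not in TLB -> MISS, insert
vaddr=154: (2,3) in TLB -> HIT
vaddr=159: (2,3) in TLB -> HIT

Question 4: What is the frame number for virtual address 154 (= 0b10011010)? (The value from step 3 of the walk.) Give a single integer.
vaddr = 154: l1_idx=2, l2_idx=3
L1[2] = 0; L2[0][3] = 41

Answer: 41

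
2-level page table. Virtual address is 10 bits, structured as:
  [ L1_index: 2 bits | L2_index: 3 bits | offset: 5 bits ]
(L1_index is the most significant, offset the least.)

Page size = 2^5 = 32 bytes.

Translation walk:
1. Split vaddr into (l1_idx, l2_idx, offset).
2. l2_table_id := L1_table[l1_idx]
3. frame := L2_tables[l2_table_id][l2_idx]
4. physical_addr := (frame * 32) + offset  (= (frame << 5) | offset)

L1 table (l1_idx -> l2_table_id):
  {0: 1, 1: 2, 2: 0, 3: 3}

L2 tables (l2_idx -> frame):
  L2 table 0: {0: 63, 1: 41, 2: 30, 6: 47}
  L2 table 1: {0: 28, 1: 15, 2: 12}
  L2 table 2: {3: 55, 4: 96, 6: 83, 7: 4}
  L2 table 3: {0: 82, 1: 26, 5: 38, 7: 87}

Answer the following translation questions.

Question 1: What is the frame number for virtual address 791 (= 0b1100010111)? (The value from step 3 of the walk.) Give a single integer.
vaddr = 791: l1_idx=3, l2_idx=0
L1[3] = 3; L2[3][0] = 82

Answer: 82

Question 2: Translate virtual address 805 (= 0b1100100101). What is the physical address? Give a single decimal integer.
Answer: 837

Derivation:
vaddr = 805 = 0b1100100101
Split: l1_idx=3, l2_idx=1, offset=5
L1[3] = 3
L2[3][1] = 26
paddr = 26 * 32 + 5 = 837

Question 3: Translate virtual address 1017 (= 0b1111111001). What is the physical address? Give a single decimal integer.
Answer: 2809

Derivation:
vaddr = 1017 = 0b1111111001
Split: l1_idx=3, l2_idx=7, offset=25
L1[3] = 3
L2[3][7] = 87
paddr = 87 * 32 + 25 = 2809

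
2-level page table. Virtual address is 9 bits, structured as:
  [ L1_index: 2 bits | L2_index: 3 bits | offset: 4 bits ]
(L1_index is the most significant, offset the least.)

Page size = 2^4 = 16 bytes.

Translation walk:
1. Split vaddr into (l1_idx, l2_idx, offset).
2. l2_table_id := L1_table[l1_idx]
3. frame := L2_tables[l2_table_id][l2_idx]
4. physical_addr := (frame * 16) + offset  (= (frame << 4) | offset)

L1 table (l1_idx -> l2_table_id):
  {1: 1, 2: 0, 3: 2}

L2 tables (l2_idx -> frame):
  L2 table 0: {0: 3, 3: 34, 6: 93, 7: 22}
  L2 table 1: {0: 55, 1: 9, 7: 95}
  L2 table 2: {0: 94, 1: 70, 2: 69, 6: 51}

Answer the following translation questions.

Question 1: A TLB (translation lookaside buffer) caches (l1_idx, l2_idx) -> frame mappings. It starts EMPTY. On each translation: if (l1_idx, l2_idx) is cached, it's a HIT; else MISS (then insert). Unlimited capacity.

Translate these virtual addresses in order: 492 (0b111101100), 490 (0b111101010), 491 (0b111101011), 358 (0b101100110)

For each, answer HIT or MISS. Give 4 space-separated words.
vaddr=492: (3,6) not in TLB -> MISS, insert
vaddr=490: (3,6) in TLB -> HIT
vaddr=491: (3,6) in TLB -> HIT
vaddr=358: (2,6) not in TLB -> MISS, insert

Answer: MISS HIT HIT MISS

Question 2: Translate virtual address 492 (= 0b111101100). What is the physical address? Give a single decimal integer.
Answer: 828

Derivation:
vaddr = 492 = 0b111101100
Split: l1_idx=3, l2_idx=6, offset=12
L1[3] = 2
L2[2][6] = 51
paddr = 51 * 16 + 12 = 828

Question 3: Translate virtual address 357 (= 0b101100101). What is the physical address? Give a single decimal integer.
vaddr = 357 = 0b101100101
Split: l1_idx=2, l2_idx=6, offset=5
L1[2] = 0
L2[0][6] = 93
paddr = 93 * 16 + 5 = 1493

Answer: 1493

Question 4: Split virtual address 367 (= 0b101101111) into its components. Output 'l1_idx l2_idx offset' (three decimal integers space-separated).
vaddr = 367 = 0b101101111
  top 2 bits -> l1_idx = 2
  next 3 bits -> l2_idx = 6
  bottom 4 bits -> offset = 15

Answer: 2 6 15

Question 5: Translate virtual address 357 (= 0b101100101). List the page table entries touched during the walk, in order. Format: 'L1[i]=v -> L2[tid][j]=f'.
Answer: L1[2]=0 -> L2[0][6]=93

Derivation:
vaddr = 357 = 0b101100101
Split: l1_idx=2, l2_idx=6, offset=5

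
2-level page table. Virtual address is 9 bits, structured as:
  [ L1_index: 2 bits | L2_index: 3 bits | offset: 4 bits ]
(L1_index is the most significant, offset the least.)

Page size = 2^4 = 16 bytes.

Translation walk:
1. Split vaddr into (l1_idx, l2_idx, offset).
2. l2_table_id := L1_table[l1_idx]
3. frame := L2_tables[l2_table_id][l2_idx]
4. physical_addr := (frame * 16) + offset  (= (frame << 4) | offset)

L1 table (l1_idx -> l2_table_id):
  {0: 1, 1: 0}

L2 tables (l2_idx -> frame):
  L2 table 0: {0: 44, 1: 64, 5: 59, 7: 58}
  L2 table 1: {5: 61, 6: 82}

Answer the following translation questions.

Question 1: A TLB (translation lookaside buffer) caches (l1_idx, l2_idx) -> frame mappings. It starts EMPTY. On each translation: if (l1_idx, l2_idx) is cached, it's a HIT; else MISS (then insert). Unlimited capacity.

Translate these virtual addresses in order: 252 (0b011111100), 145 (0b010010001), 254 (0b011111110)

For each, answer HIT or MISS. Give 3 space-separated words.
vaddr=252: (1,7) not in TLB -> MISS, insert
vaddr=145: (1,1) not in TLB -> MISS, insert
vaddr=254: (1,7) in TLB -> HIT

Answer: MISS MISS HIT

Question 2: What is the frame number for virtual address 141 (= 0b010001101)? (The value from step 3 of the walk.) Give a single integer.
Answer: 44

Derivation:
vaddr = 141: l1_idx=1, l2_idx=0
L1[1] = 0; L2[0][0] = 44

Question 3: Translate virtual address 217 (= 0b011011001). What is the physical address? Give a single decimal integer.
vaddr = 217 = 0b011011001
Split: l1_idx=1, l2_idx=5, offset=9
L1[1] = 0
L2[0][5] = 59
paddr = 59 * 16 + 9 = 953

Answer: 953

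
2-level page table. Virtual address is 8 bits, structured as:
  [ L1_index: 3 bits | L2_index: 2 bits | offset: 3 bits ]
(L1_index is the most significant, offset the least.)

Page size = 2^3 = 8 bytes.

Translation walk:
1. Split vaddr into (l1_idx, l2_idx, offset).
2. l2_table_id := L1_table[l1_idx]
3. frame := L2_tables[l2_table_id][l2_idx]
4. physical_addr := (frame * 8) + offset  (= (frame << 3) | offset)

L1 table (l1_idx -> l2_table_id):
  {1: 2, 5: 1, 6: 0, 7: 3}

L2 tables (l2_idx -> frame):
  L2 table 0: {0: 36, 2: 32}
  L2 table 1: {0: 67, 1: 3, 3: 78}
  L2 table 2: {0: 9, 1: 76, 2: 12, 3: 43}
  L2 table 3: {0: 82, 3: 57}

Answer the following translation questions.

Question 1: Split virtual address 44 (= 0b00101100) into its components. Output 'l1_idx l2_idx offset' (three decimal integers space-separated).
Answer: 1 1 4

Derivation:
vaddr = 44 = 0b00101100
  top 3 bits -> l1_idx = 1
  next 2 bits -> l2_idx = 1
  bottom 3 bits -> offset = 4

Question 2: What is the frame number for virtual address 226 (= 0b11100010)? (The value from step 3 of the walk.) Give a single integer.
Answer: 82

Derivation:
vaddr = 226: l1_idx=7, l2_idx=0
L1[7] = 3; L2[3][0] = 82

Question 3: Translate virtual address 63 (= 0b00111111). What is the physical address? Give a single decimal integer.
Answer: 351

Derivation:
vaddr = 63 = 0b00111111
Split: l1_idx=1, l2_idx=3, offset=7
L1[1] = 2
L2[2][3] = 43
paddr = 43 * 8 + 7 = 351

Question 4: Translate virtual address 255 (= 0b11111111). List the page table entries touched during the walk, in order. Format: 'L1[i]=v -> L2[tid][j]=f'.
vaddr = 255 = 0b11111111
Split: l1_idx=7, l2_idx=3, offset=7

Answer: L1[7]=3 -> L2[3][3]=57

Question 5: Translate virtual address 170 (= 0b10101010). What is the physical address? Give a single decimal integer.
vaddr = 170 = 0b10101010
Split: l1_idx=5, l2_idx=1, offset=2
L1[5] = 1
L2[1][1] = 3
paddr = 3 * 8 + 2 = 26

Answer: 26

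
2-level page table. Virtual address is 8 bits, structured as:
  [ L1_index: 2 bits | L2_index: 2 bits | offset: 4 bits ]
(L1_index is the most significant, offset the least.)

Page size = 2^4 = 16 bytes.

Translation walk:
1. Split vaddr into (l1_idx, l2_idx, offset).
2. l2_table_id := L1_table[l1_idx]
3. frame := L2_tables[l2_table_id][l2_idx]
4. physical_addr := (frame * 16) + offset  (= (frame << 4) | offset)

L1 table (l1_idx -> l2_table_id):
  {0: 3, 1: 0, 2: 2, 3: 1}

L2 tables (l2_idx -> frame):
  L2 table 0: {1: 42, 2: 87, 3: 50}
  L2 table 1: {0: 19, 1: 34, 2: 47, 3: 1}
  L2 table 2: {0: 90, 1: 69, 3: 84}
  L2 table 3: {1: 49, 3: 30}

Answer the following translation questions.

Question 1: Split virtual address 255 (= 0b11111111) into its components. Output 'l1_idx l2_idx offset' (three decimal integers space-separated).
Answer: 3 3 15

Derivation:
vaddr = 255 = 0b11111111
  top 2 bits -> l1_idx = 3
  next 2 bits -> l2_idx = 3
  bottom 4 bits -> offset = 15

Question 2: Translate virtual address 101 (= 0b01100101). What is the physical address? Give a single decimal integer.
vaddr = 101 = 0b01100101
Split: l1_idx=1, l2_idx=2, offset=5
L1[1] = 0
L2[0][2] = 87
paddr = 87 * 16 + 5 = 1397

Answer: 1397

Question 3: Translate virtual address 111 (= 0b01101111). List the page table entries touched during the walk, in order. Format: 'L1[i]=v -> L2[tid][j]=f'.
Answer: L1[1]=0 -> L2[0][2]=87

Derivation:
vaddr = 111 = 0b01101111
Split: l1_idx=1, l2_idx=2, offset=15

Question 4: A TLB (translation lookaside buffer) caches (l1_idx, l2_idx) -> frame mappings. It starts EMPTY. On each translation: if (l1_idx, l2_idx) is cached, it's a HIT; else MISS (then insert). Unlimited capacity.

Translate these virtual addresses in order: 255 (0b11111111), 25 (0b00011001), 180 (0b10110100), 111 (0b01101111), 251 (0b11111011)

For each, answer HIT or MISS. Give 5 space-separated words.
vaddr=255: (3,3) not in TLB -> MISS, insert
vaddr=25: (0,1) not in TLB -> MISS, insert
vaddr=180: (2,3) not in TLB -> MISS, insert
vaddr=111: (1,2) not in TLB -> MISS, insert
vaddr=251: (3,3) in TLB -> HIT

Answer: MISS MISS MISS MISS HIT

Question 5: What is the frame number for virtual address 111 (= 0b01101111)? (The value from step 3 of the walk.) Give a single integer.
vaddr = 111: l1_idx=1, l2_idx=2
L1[1] = 0; L2[0][2] = 87

Answer: 87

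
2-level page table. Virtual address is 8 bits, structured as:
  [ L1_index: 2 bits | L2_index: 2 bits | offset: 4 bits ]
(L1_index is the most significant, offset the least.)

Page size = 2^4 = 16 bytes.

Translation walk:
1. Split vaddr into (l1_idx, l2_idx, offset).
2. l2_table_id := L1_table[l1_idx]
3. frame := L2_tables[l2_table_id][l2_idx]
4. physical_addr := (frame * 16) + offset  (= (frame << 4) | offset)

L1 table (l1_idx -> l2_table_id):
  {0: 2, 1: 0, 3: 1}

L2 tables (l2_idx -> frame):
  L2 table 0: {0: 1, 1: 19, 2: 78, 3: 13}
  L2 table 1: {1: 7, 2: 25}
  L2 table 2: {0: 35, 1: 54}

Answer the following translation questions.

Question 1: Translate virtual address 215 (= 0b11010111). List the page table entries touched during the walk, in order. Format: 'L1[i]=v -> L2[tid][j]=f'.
Answer: L1[3]=1 -> L2[1][1]=7

Derivation:
vaddr = 215 = 0b11010111
Split: l1_idx=3, l2_idx=1, offset=7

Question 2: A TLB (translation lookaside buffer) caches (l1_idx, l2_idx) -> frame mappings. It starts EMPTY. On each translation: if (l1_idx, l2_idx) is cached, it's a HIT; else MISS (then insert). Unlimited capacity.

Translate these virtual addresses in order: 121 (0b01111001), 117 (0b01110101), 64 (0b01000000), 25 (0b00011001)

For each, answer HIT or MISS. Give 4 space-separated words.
Answer: MISS HIT MISS MISS

Derivation:
vaddr=121: (1,3) not in TLB -> MISS, insert
vaddr=117: (1,3) in TLB -> HIT
vaddr=64: (1,0) not in TLB -> MISS, insert
vaddr=25: (0,1) not in TLB -> MISS, insert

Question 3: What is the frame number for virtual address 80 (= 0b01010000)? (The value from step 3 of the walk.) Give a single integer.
Answer: 19

Derivation:
vaddr = 80: l1_idx=1, l2_idx=1
L1[1] = 0; L2[0][1] = 19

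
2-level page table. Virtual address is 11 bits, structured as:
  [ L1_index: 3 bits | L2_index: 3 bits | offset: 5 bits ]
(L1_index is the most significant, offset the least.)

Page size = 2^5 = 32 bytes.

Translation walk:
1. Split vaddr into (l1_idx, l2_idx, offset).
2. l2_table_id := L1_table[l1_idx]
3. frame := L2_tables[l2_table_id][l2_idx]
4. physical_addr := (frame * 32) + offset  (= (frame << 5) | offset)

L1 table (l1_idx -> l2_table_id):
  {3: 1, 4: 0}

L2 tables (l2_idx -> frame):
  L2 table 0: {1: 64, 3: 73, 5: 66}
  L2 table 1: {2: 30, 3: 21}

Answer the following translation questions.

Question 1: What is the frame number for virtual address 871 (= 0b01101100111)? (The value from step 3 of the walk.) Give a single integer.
vaddr = 871: l1_idx=3, l2_idx=3
L1[3] = 1; L2[1][3] = 21

Answer: 21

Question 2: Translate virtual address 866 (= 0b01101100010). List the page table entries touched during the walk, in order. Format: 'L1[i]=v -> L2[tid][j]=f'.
vaddr = 866 = 0b01101100010
Split: l1_idx=3, l2_idx=3, offset=2

Answer: L1[3]=1 -> L2[1][3]=21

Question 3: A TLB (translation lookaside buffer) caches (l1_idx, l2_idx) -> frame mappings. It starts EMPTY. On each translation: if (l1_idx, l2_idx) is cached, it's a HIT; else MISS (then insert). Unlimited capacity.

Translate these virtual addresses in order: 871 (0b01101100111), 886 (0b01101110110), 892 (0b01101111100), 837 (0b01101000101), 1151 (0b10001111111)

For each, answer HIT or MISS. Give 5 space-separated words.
vaddr=871: (3,3) not in TLB -> MISS, insert
vaddr=886: (3,3) in TLB -> HIT
vaddr=892: (3,3) in TLB -> HIT
vaddr=837: (3,2) not in TLB -> MISS, insert
vaddr=1151: (4,3) not in TLB -> MISS, insert

Answer: MISS HIT HIT MISS MISS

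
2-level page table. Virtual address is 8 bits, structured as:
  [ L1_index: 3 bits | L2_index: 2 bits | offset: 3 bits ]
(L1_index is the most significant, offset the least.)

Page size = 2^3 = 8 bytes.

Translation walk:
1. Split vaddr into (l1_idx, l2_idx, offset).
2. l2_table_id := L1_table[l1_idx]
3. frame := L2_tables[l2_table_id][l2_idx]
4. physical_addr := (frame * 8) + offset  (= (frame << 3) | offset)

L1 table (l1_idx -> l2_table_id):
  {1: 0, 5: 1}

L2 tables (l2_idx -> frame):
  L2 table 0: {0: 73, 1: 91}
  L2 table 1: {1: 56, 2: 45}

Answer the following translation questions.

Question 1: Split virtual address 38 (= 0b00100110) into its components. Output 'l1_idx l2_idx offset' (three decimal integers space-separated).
vaddr = 38 = 0b00100110
  top 3 bits -> l1_idx = 1
  next 2 bits -> l2_idx = 0
  bottom 3 bits -> offset = 6

Answer: 1 0 6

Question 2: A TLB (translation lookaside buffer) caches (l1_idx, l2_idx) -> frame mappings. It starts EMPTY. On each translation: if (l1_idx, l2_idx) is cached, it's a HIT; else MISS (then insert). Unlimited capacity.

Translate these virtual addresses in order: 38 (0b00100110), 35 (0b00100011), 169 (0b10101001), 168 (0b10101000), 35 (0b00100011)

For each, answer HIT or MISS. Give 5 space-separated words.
vaddr=38: (1,0) not in TLB -> MISS, insert
vaddr=35: (1,0) in TLB -> HIT
vaddr=169: (5,1) not in TLB -> MISS, insert
vaddr=168: (5,1) in TLB -> HIT
vaddr=35: (1,0) in TLB -> HIT

Answer: MISS HIT MISS HIT HIT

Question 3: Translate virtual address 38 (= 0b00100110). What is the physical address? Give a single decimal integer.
Answer: 590

Derivation:
vaddr = 38 = 0b00100110
Split: l1_idx=1, l2_idx=0, offset=6
L1[1] = 0
L2[0][0] = 73
paddr = 73 * 8 + 6 = 590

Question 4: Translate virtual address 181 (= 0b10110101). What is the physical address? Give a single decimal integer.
vaddr = 181 = 0b10110101
Split: l1_idx=5, l2_idx=2, offset=5
L1[5] = 1
L2[1][2] = 45
paddr = 45 * 8 + 5 = 365

Answer: 365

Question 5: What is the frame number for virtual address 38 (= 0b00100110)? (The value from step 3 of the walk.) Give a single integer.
vaddr = 38: l1_idx=1, l2_idx=0
L1[1] = 0; L2[0][0] = 73

Answer: 73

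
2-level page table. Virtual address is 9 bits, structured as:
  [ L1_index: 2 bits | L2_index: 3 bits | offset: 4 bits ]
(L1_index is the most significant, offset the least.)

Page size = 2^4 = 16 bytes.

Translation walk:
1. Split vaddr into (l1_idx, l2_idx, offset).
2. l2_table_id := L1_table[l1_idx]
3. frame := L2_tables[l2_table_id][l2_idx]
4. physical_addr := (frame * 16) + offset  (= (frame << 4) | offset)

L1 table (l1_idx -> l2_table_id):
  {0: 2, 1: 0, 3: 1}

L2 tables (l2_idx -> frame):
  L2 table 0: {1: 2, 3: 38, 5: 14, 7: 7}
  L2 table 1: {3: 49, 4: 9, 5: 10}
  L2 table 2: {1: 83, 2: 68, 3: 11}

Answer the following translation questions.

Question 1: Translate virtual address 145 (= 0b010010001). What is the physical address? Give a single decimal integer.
Answer: 33

Derivation:
vaddr = 145 = 0b010010001
Split: l1_idx=1, l2_idx=1, offset=1
L1[1] = 0
L2[0][1] = 2
paddr = 2 * 16 + 1 = 33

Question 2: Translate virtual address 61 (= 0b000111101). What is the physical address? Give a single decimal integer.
vaddr = 61 = 0b000111101
Split: l1_idx=0, l2_idx=3, offset=13
L1[0] = 2
L2[2][3] = 11
paddr = 11 * 16 + 13 = 189

Answer: 189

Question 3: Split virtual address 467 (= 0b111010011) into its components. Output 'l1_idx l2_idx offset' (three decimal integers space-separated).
vaddr = 467 = 0b111010011
  top 2 bits -> l1_idx = 3
  next 3 bits -> l2_idx = 5
  bottom 4 bits -> offset = 3

Answer: 3 5 3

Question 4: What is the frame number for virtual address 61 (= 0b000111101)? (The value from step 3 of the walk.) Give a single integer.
vaddr = 61: l1_idx=0, l2_idx=3
L1[0] = 2; L2[2][3] = 11

Answer: 11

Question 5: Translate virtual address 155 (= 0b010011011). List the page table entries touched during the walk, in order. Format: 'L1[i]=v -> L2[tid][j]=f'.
vaddr = 155 = 0b010011011
Split: l1_idx=1, l2_idx=1, offset=11

Answer: L1[1]=0 -> L2[0][1]=2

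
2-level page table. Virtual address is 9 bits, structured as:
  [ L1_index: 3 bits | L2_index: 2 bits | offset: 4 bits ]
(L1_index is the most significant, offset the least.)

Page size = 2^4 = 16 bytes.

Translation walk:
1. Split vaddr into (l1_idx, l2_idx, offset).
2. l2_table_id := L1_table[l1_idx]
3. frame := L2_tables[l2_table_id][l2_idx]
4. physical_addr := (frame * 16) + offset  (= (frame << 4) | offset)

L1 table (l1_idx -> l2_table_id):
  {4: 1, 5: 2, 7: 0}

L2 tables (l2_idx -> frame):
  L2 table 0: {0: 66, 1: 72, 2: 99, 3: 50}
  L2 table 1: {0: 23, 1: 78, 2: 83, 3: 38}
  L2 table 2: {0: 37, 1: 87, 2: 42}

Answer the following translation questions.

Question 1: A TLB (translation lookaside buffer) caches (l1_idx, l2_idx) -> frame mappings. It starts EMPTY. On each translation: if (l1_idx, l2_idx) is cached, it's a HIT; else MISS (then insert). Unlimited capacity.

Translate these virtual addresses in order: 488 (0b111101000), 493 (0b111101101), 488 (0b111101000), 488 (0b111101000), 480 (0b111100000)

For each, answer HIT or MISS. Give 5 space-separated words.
vaddr=488: (7,2) not in TLB -> MISS, insert
vaddr=493: (7,2) in TLB -> HIT
vaddr=488: (7,2) in TLB -> HIT
vaddr=488: (7,2) in TLB -> HIT
vaddr=480: (7,2) in TLB -> HIT

Answer: MISS HIT HIT HIT HIT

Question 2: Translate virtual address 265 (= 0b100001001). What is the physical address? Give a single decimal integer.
Answer: 377

Derivation:
vaddr = 265 = 0b100001001
Split: l1_idx=4, l2_idx=0, offset=9
L1[4] = 1
L2[1][0] = 23
paddr = 23 * 16 + 9 = 377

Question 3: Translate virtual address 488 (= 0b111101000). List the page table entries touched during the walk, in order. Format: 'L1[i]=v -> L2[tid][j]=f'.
vaddr = 488 = 0b111101000
Split: l1_idx=7, l2_idx=2, offset=8

Answer: L1[7]=0 -> L2[0][2]=99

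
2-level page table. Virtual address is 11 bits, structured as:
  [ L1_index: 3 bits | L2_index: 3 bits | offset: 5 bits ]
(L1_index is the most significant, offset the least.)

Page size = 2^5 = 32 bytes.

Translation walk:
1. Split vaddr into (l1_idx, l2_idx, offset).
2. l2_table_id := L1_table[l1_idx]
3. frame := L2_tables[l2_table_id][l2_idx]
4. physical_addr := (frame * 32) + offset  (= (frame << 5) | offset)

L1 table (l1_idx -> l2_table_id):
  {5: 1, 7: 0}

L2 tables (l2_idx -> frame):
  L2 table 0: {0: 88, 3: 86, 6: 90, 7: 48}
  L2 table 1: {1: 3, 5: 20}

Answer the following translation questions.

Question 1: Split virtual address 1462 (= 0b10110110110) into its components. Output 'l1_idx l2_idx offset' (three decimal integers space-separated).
vaddr = 1462 = 0b10110110110
  top 3 bits -> l1_idx = 5
  next 3 bits -> l2_idx = 5
  bottom 5 bits -> offset = 22

Answer: 5 5 22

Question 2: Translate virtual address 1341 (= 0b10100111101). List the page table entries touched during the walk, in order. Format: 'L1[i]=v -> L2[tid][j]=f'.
Answer: L1[5]=1 -> L2[1][1]=3

Derivation:
vaddr = 1341 = 0b10100111101
Split: l1_idx=5, l2_idx=1, offset=29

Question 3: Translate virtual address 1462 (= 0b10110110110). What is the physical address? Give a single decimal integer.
Answer: 662

Derivation:
vaddr = 1462 = 0b10110110110
Split: l1_idx=5, l2_idx=5, offset=22
L1[5] = 1
L2[1][5] = 20
paddr = 20 * 32 + 22 = 662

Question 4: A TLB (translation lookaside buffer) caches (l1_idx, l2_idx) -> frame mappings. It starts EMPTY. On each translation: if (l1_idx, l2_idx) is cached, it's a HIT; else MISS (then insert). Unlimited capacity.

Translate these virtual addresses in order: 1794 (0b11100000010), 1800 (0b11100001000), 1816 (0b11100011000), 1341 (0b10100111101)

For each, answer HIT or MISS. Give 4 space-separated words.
vaddr=1794: (7,0) not in TLB -> MISS, insert
vaddr=1800: (7,0) in TLB -> HIT
vaddr=1816: (7,0) in TLB -> HIT
vaddr=1341: (5,1) not in TLB -> MISS, insert

Answer: MISS HIT HIT MISS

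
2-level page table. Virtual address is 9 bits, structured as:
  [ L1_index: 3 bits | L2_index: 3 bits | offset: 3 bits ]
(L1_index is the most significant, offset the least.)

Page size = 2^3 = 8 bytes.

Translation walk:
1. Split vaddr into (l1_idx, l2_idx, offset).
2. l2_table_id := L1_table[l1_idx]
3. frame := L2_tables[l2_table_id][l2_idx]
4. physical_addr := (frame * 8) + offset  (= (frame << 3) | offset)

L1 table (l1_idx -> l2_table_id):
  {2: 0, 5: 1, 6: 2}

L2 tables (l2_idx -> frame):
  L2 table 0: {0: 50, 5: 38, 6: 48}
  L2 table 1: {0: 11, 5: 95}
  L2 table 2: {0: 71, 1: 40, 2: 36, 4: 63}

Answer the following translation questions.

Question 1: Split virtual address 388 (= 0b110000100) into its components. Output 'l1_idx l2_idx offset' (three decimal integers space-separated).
Answer: 6 0 4

Derivation:
vaddr = 388 = 0b110000100
  top 3 bits -> l1_idx = 6
  next 3 bits -> l2_idx = 0
  bottom 3 bits -> offset = 4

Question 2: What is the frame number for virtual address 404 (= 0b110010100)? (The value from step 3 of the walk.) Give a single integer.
Answer: 36

Derivation:
vaddr = 404: l1_idx=6, l2_idx=2
L1[6] = 2; L2[2][2] = 36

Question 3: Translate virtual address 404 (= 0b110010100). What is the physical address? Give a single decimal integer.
Answer: 292

Derivation:
vaddr = 404 = 0b110010100
Split: l1_idx=6, l2_idx=2, offset=4
L1[6] = 2
L2[2][2] = 36
paddr = 36 * 8 + 4 = 292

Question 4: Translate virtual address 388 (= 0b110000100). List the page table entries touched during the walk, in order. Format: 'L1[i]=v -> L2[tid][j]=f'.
Answer: L1[6]=2 -> L2[2][0]=71

Derivation:
vaddr = 388 = 0b110000100
Split: l1_idx=6, l2_idx=0, offset=4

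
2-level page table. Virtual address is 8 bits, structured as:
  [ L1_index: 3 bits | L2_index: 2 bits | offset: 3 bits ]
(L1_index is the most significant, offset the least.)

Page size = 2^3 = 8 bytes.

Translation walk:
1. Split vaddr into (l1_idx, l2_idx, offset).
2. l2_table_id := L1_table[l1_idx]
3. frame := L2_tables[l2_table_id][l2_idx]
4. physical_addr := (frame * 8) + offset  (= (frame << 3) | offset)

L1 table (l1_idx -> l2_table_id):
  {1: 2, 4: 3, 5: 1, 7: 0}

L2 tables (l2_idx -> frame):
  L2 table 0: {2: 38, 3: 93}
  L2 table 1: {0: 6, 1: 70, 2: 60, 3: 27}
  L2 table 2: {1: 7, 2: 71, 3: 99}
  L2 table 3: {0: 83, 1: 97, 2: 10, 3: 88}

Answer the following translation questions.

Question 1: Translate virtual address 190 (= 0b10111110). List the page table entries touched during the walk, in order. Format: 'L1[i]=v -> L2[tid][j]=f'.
Answer: L1[5]=1 -> L2[1][3]=27

Derivation:
vaddr = 190 = 0b10111110
Split: l1_idx=5, l2_idx=3, offset=6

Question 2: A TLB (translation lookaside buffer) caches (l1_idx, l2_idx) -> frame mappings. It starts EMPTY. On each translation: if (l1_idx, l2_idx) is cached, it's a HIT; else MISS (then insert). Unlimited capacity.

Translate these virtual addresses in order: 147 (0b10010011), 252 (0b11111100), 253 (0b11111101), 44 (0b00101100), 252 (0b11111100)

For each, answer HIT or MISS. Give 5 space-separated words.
Answer: MISS MISS HIT MISS HIT

Derivation:
vaddr=147: (4,2) not in TLB -> MISS, insert
vaddr=252: (7,3) not in TLB -> MISS, insert
vaddr=253: (7,3) in TLB -> HIT
vaddr=44: (1,1) not in TLB -> MISS, insert
vaddr=252: (7,3) in TLB -> HIT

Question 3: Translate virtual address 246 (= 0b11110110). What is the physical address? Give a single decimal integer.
vaddr = 246 = 0b11110110
Split: l1_idx=7, l2_idx=2, offset=6
L1[7] = 0
L2[0][2] = 38
paddr = 38 * 8 + 6 = 310

Answer: 310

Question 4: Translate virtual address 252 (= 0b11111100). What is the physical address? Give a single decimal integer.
vaddr = 252 = 0b11111100
Split: l1_idx=7, l2_idx=3, offset=4
L1[7] = 0
L2[0][3] = 93
paddr = 93 * 8 + 4 = 748

Answer: 748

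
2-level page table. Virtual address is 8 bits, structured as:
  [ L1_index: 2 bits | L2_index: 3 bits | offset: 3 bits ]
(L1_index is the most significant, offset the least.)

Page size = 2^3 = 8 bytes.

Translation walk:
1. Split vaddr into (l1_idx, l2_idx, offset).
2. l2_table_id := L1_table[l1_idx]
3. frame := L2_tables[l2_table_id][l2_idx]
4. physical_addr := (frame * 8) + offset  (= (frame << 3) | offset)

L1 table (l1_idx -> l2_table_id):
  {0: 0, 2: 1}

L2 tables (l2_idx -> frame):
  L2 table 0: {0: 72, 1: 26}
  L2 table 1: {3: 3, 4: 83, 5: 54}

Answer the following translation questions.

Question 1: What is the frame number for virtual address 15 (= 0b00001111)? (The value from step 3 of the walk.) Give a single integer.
vaddr = 15: l1_idx=0, l2_idx=1
L1[0] = 0; L2[0][1] = 26

Answer: 26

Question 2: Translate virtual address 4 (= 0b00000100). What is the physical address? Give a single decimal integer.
vaddr = 4 = 0b00000100
Split: l1_idx=0, l2_idx=0, offset=4
L1[0] = 0
L2[0][0] = 72
paddr = 72 * 8 + 4 = 580

Answer: 580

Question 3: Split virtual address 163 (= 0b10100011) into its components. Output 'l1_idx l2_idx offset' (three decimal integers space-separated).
vaddr = 163 = 0b10100011
  top 2 bits -> l1_idx = 2
  next 3 bits -> l2_idx = 4
  bottom 3 bits -> offset = 3

Answer: 2 4 3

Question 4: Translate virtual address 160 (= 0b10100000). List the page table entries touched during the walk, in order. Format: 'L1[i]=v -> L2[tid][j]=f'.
Answer: L1[2]=1 -> L2[1][4]=83

Derivation:
vaddr = 160 = 0b10100000
Split: l1_idx=2, l2_idx=4, offset=0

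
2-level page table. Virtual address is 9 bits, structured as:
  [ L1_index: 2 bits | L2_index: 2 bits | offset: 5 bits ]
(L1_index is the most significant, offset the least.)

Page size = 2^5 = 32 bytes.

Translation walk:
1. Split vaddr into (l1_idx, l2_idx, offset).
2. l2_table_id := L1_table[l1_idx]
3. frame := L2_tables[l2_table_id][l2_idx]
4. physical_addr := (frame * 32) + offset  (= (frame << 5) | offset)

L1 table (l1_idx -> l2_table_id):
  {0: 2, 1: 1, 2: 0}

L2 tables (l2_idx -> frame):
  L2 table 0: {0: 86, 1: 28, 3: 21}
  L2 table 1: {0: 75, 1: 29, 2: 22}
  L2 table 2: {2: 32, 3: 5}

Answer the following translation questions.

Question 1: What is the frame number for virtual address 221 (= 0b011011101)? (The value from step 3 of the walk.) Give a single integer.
vaddr = 221: l1_idx=1, l2_idx=2
L1[1] = 1; L2[1][2] = 22

Answer: 22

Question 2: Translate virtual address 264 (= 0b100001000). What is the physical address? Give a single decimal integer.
vaddr = 264 = 0b100001000
Split: l1_idx=2, l2_idx=0, offset=8
L1[2] = 0
L2[0][0] = 86
paddr = 86 * 32 + 8 = 2760

Answer: 2760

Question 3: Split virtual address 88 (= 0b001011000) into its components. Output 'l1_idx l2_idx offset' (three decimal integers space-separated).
vaddr = 88 = 0b001011000
  top 2 bits -> l1_idx = 0
  next 2 bits -> l2_idx = 2
  bottom 5 bits -> offset = 24

Answer: 0 2 24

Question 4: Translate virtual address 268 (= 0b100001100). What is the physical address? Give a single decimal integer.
vaddr = 268 = 0b100001100
Split: l1_idx=2, l2_idx=0, offset=12
L1[2] = 0
L2[0][0] = 86
paddr = 86 * 32 + 12 = 2764

Answer: 2764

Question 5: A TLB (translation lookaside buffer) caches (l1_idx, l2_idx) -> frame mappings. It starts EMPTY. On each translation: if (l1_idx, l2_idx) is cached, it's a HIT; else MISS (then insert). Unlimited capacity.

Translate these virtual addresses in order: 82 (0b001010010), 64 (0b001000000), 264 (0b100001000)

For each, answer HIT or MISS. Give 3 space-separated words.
vaddr=82: (0,2) not in TLB -> MISS, insert
vaddr=64: (0,2) in TLB -> HIT
vaddr=264: (2,0) not in TLB -> MISS, insert

Answer: MISS HIT MISS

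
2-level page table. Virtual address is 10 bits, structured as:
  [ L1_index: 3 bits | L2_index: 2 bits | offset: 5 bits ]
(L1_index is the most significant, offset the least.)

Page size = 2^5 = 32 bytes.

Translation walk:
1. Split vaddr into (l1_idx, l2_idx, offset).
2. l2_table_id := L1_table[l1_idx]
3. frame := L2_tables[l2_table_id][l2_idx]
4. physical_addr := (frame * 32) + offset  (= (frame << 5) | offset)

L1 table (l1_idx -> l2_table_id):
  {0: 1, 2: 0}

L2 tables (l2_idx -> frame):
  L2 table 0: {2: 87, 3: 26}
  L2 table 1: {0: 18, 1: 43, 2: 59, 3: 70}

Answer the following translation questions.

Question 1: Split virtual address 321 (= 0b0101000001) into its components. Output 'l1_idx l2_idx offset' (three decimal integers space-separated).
vaddr = 321 = 0b0101000001
  top 3 bits -> l1_idx = 2
  next 2 bits -> l2_idx = 2
  bottom 5 bits -> offset = 1

Answer: 2 2 1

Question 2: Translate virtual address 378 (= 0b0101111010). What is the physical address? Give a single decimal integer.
vaddr = 378 = 0b0101111010
Split: l1_idx=2, l2_idx=3, offset=26
L1[2] = 0
L2[0][3] = 26
paddr = 26 * 32 + 26 = 858

Answer: 858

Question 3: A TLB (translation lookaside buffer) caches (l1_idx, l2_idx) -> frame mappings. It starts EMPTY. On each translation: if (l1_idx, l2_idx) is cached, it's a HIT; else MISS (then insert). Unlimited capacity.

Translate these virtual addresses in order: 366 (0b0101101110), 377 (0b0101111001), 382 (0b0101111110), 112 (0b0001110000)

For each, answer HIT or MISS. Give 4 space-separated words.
Answer: MISS HIT HIT MISS

Derivation:
vaddr=366: (2,3) not in TLB -> MISS, insert
vaddr=377: (2,3) in TLB -> HIT
vaddr=382: (2,3) in TLB -> HIT
vaddr=112: (0,3) not in TLB -> MISS, insert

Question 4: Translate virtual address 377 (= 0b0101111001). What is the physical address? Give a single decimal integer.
Answer: 857

Derivation:
vaddr = 377 = 0b0101111001
Split: l1_idx=2, l2_idx=3, offset=25
L1[2] = 0
L2[0][3] = 26
paddr = 26 * 32 + 25 = 857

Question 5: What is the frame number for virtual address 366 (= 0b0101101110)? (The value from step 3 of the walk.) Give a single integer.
Answer: 26

Derivation:
vaddr = 366: l1_idx=2, l2_idx=3
L1[2] = 0; L2[0][3] = 26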